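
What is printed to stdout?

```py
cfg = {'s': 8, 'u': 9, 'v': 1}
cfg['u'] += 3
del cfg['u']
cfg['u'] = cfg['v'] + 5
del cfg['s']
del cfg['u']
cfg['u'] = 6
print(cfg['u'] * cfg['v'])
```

cfg['u'] = 9+3 = 12 → {'s': 8, 'u': 12, 'v': 1}
del 'u' → {'s': 8, 'v': 1}
cfg['u'] = cfg['v']+5 = 6 → {'s': 8, 'v': 1, 'u': 6}
del 's' → {'v': 1, 'u': 6}
del 'u' → {'v': 1}
cfg['u'] = 6 → {'v': 1, 'u': 6}
cfg['u']*cfg['v'] = 6*1 = 6

6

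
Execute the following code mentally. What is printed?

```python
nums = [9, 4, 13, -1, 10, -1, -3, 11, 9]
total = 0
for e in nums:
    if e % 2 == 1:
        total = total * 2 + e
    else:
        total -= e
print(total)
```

571

e=9: odd, total = 0*2+9 = 9
e=4: not odd, total = 9-4 = 5
e=13: odd, total = 5*2+13 = 23
e=-1: odd, total = 23*2+(-1) = 45
e=10: not odd, total = 45-10 = 35
e=-1: odd, total = 35*2+(-1) = 69
e=-3: odd, total = 69*2+(-3) = 135
e=11: odd, total = 135*2+11 = 281
e=9: odd, total = 281*2+9 = 571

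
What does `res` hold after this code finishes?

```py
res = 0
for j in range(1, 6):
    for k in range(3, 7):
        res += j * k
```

j=1,k=3: res = 0+3 = 3
j=1,k=4: res = 3+4 = 7
j=1,k=5: res = 7+5 = 12
j=1,k=6: res = 12+6 = 18
j=2,k=3: res = 18+6 = 24
j=2,k=4: res = 24+8 = 32
j=2,k=5: res = 32+10 = 42
j=2,k=6: res = 42+12 = 54
j=3,k=3: res = 54+9 = 63
j=3,k=4: res = 63+12 = 75
j=3,k=5: res = 75+15 = 90
j=3,k=6: res = 90+18 = 108
j=4,k=3: res = 108+12 = 120
j=4,k=4: res = 120+16 = 136
j=4,k=5: res = 136+20 = 156
j=4,k=6: res = 156+24 = 180
j=5,k=3: res = 180+15 = 195
j=5,k=4: res = 195+20 = 215
j=5,k=5: res = 215+25 = 240
j=5,k=6: res = 240+30 = 270

270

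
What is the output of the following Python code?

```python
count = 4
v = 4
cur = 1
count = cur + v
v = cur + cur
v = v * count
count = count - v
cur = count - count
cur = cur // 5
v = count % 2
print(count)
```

-5

count = 1+4 = 5
v = 1+1 = 2
v = 2*5 = 10
count = 5-10 = -5
cur = (-5)-(-5) = 0
cur = 0//5 = 0
v = (-5)%2 = 1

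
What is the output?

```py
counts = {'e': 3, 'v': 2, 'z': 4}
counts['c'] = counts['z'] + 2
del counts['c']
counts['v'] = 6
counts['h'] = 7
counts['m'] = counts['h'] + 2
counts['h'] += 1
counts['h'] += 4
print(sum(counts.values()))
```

counts['c'] = counts['z']+2 = 6 → {'e': 3, 'v': 2, 'z': 4, 'c': 6}
del 'c' → {'e': 3, 'v': 2, 'z': 4}
counts['v'] = 6 → {'e': 3, 'v': 6, 'z': 4}
counts['h'] = 7 → {'e': 3, 'v': 6, 'z': 4, 'h': 7}
counts['m'] = counts['h']+2 = 9 → {'e': 3, 'v': 6, 'z': 4, 'h': 7, 'm': 9}
counts['h'] = 7+1 = 8 → {'e': 3, 'v': 6, 'z': 4, 'h': 8, 'm': 9}
counts['h'] = 8+4 = 12 → {'e': 3, 'v': 6, 'z': 4, 'h': 12, 'm': 9}
sum of values = 34

34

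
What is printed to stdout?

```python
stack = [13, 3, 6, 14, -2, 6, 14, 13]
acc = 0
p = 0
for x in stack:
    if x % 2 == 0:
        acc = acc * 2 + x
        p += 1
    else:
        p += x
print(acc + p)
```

x=13: not even; p=13
x=3: not even; p=16
x=6: even, acc = 0*2+6 = 6; p=17
x=14: even, acc = 6*2+14 = 26; p=18
x=-2: even, acc = 26*2+(-2) = 50; p=19
x=6: even, acc = 50*2+6 = 106; p=20
x=14: even, acc = 106*2+14 = 226; p=21
x=13: not even; p=34
acc+p = 226+34 = 260

260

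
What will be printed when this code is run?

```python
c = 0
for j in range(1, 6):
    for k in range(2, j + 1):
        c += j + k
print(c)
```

j=2,k=2: c = 0+4 = 4
j=3,k=2: c = 4+5 = 9
j=3,k=3: c = 9+6 = 15
j=4,k=2: c = 15+6 = 21
j=4,k=3: c = 21+7 = 28
j=4,k=4: c = 28+8 = 36
j=5,k=2: c = 36+7 = 43
j=5,k=3: c = 43+8 = 51
j=5,k=4: c = 51+9 = 60
j=5,k=5: c = 60+10 = 70

70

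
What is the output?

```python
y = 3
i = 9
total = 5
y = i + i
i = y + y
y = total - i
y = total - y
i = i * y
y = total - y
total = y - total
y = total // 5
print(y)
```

y = 9+9 = 18
i = 18+18 = 36
y = 5-36 = -31
y = 5-(-31) = 36
i = 36*36 = 1296
y = 5-36 = -31
total = (-31)-5 = -36
y = (-36)//5 = -8

-8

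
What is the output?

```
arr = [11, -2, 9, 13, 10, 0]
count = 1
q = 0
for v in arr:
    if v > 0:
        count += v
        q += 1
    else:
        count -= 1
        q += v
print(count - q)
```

40

v=11: >0, count = 1+11 = 12; q=1
v=-2: not >0, count = 12-1 = 11; q=-1
v=9: >0, count = 11+9 = 20; q=0
v=13: >0, count = 20+13 = 33; q=1
v=10: >0, count = 33+10 = 43; q=2
v=0: not >0, count = 43-1 = 42; q=2
count-q = 42-2 = 40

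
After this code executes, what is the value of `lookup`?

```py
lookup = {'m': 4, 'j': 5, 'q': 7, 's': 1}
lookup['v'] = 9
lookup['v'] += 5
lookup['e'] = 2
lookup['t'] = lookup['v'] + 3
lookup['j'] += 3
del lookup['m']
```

{'j': 8, 'q': 7, 's': 1, 'v': 14, 'e': 2, 't': 17}

lookup['v'] = 9 → {'m': 4, 'j': 5, 'q': 7, 's': 1, 'v': 9}
lookup['v'] = 9+5 = 14 → {'m': 4, 'j': 5, 'q': 7, 's': 1, 'v': 14}
lookup['e'] = 2 → {'m': 4, 'j': 5, 'q': 7, 's': 1, 'v': 14, 'e': 2}
lookup['t'] = lookup['v']+3 = 17 → {'m': 4, 'j': 5, 'q': 7, 's': 1, 'v': 14, 'e': 2, 't': 17}
lookup['j'] = 5+3 = 8 → {'m': 4, 'j': 8, 'q': 7, 's': 1, 'v': 14, 'e': 2, 't': 17}
del 'm' → {'j': 8, 'q': 7, 's': 1, 'v': 14, 'e': 2, 't': 17}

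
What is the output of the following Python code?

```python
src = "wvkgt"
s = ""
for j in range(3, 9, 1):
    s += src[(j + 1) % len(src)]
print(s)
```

j=3: add src[4]='t' → 't'
j=4: add src[0]='w' → 'tw'
j=5: add src[1]='v' → 'twv'
j=6: add src[2]='k' → 'twvk'
j=7: add src[3]='g' → 'twvkg'
j=8: add src[4]='t' → 'twvkgt'

twvkgt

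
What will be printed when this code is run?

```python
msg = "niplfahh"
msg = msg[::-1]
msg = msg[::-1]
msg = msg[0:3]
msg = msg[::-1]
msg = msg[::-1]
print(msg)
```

reverse → 'hhaflpin'
reverse → 'niplfahh'
slice [0:3] → 'nip'
reverse → 'pin'
reverse → 'nip'

nip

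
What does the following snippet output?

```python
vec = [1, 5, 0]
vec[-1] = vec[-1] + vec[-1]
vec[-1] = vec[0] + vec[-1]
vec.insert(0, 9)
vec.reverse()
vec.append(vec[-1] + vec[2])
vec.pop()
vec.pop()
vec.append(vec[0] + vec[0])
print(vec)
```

[1, 5, 1, 2]

vec[-1] = vec[-1]+vec[-1] = 0+0 = 0 → [1, 5, 0]
vec[-1] = vec[0]+vec[-1] = 1+0 = 1 → [1, 5, 1]
insert 9 at 0 → [9, 1, 5, 1]
reverse → [1, 5, 1, 9]
append vec[-1]+vec[2] = 9+1 = 10 → [1, 5, 1, 9, 10]
pop() removes 10 → [1, 5, 1, 9]
pop() removes 9 → [1, 5, 1]
append vec[0]+vec[0] = 1+1 = 2 → [1, 5, 1, 2]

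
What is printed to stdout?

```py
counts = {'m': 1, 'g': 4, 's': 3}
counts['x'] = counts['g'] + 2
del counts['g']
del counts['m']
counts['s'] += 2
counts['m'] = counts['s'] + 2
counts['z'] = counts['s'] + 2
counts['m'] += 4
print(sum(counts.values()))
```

29

counts['x'] = counts['g']+2 = 6 → {'m': 1, 'g': 4, 's': 3, 'x': 6}
del 'g' → {'m': 1, 's': 3, 'x': 6}
del 'm' → {'s': 3, 'x': 6}
counts['s'] = 3+2 = 5 → {'s': 5, 'x': 6}
counts['m'] = counts['s']+2 = 7 → {'s': 5, 'x': 6, 'm': 7}
counts['z'] = counts['s']+2 = 7 → {'s': 5, 'x': 6, 'm': 7, 'z': 7}
counts['m'] = 7+4 = 11 → {'s': 5, 'x': 6, 'm': 11, 'z': 7}
sum of values = 29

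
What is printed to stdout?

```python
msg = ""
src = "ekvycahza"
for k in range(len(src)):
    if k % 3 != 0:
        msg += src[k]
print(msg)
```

kvcaza

k=0: skip
k=1: add 'k' → 'k'
k=2: add 'v' → 'kv'
k=3: skip
k=4: add 'c' → 'kvc'
k=5: add 'a' → 'kvca'
k=6: skip
k=7: add 'z' → 'kvcaz'
k=8: add 'a' → 'kvcaza'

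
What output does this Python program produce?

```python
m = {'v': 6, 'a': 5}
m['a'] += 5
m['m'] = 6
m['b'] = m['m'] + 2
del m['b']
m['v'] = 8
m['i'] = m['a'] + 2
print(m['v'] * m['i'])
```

m['a'] = 5+5 = 10 → {'v': 6, 'a': 10}
m['m'] = 6 → {'v': 6, 'a': 10, 'm': 6}
m['b'] = m['m']+2 = 8 → {'v': 6, 'a': 10, 'm': 6, 'b': 8}
del 'b' → {'v': 6, 'a': 10, 'm': 6}
m['v'] = 8 → {'v': 8, 'a': 10, 'm': 6}
m['i'] = m['a']+2 = 12 → {'v': 8, 'a': 10, 'm': 6, 'i': 12}
m['v']*m['i'] = 8*12 = 96

96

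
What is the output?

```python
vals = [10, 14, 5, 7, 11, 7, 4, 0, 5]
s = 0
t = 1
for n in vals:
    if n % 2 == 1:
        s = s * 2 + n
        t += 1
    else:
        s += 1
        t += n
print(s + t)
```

n=10: not odd, s = 0+1 = 1; t=11
n=14: not odd, s = 1+1 = 2; t=25
n=5: odd, s = 2*2+5 = 9; t=26
n=7: odd, s = 9*2+7 = 25; t=27
n=11: odd, s = 25*2+11 = 61; t=28
n=7: odd, s = 61*2+7 = 129; t=29
n=4: not odd, s = 129+1 = 130; t=33
n=0: not odd, s = 130+1 = 131; t=33
n=5: odd, s = 131*2+5 = 267; t=34
s+t = 267+34 = 301

301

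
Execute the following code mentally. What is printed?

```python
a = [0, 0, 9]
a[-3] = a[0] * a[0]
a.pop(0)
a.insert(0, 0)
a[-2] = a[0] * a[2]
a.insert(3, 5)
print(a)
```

[0, 0, 9, 5]

a[-3] = a[0]*a[0] = 0*0 = 0 → [0, 0, 9]
pop(0) removes 0 → [0, 9]
insert 0 at 0 → [0, 0, 9]
a[-2] = a[0]*a[2] = 0*9 = 0 → [0, 0, 9]
insert 5 at 3 → [0, 0, 9, 5]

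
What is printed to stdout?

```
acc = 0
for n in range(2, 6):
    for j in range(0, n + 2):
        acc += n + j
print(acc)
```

134

n=2,j=0: acc = 0+2 = 2
n=2,j=1: acc = 2+3 = 5
n=2,j=2: acc = 5+4 = 9
n=2,j=3: acc = 9+5 = 14
n=3,j=0: acc = 14+3 = 17
n=3,j=1: acc = 17+4 = 21
n=3,j=2: acc = 21+5 = 26
n=3,j=3: acc = 26+6 = 32
n=3,j=4: acc = 32+7 = 39
n=4,j=0: acc = 39+4 = 43
n=4,j=1: acc = 43+5 = 48
n=4,j=2: acc = 48+6 = 54
n=4,j=3: acc = 54+7 = 61
n=4,j=4: acc = 61+8 = 69
n=4,j=5: acc = 69+9 = 78
n=5,j=0: acc = 78+5 = 83
n=5,j=1: acc = 83+6 = 89
n=5,j=2: acc = 89+7 = 96
n=5,j=3: acc = 96+8 = 104
n=5,j=4: acc = 104+9 = 113
n=5,j=5: acc = 113+10 = 123
n=5,j=6: acc = 123+11 = 134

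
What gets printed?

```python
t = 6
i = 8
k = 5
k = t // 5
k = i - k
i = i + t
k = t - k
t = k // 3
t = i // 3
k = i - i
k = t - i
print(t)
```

k = 6//5 = 1
k = 8-1 = 7
i = 8+6 = 14
k = 6-7 = -1
t = (-1)//3 = -1
t = 14//3 = 4
k = 14-14 = 0
k = 4-14 = -10

4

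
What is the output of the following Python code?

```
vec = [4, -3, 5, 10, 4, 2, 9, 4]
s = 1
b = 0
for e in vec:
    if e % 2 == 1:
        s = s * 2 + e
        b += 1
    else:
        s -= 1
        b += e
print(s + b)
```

27

e=4: not odd, s = 1-1 = 0; b=4
e=-3: odd, s = 0*2+(-3) = -3; b=5
e=5: odd, s = (-3)*2+5 = -1; b=6
e=10: not odd, s = (-1)-1 = -2; b=16
e=4: not odd, s = (-2)-1 = -3; b=20
e=2: not odd, s = (-3)-1 = -4; b=22
e=9: odd, s = (-4)*2+9 = 1; b=23
e=4: not odd, s = 1-1 = 0; b=27
s+b = 0+27 = 27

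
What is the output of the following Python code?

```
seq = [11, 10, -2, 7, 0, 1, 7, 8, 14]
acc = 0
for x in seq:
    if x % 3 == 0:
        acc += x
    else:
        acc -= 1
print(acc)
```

-8

x=11: not %3==0, acc = 0-1 = -1
x=10: not %3==0, acc = (-1)-1 = -2
x=-2: not %3==0, acc = (-2)-1 = -3
x=7: not %3==0, acc = (-3)-1 = -4
x=0: %3==0, acc = (-4)+0 = -4
x=1: not %3==0, acc = (-4)-1 = -5
x=7: not %3==0, acc = (-5)-1 = -6
x=8: not %3==0, acc = (-6)-1 = -7
x=14: not %3==0, acc = (-7)-1 = -8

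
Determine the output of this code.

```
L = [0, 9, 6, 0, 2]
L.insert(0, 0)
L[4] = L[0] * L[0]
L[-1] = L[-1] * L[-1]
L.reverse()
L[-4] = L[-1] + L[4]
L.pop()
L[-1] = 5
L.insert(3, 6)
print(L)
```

insert 0 at 0 → [0, 0, 9, 6, 0, 2]
L[4] = L[0]*L[0] = 0*0 = 0 → [0, 0, 9, 6, 0, 2]
L[-1] = L[-1]*L[-1] = 2*2 = 4 → [0, 0, 9, 6, 0, 4]
reverse → [4, 0, 6, 9, 0, 0]
L[-4] = L[-1]+L[4] = 0+0 = 0 → [4, 0, 0, 9, 0, 0]
pop() removes 0 → [4, 0, 0, 9, 0]
L[-1] = 5 → [4, 0, 0, 9, 5]
insert 6 at 3 → [4, 0, 0, 6, 9, 5]

[4, 0, 0, 6, 9, 5]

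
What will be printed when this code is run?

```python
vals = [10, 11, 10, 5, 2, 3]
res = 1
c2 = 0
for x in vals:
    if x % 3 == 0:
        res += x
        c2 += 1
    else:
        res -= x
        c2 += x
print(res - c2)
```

x=10: not %3==0, res = 1-10 = -9; c2=10
x=11: not %3==0, res = (-9)-11 = -20; c2=21
x=10: not %3==0, res = (-20)-10 = -30; c2=31
x=5: not %3==0, res = (-30)-5 = -35; c2=36
x=2: not %3==0, res = (-35)-2 = -37; c2=38
x=3: %3==0, res = (-37)+3 = -34; c2=39
res-c2 = (-34)-39 = -73

-73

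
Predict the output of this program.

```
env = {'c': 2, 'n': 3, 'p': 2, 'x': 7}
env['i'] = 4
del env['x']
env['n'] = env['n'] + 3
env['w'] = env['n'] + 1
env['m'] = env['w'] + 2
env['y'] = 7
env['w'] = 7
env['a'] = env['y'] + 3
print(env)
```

env['i'] = 4 → {'c': 2, 'n': 3, 'p': 2, 'x': 7, 'i': 4}
del 'x' → {'c': 2, 'n': 3, 'p': 2, 'i': 4}
env['n'] = env['n']+3 = 6 → {'c': 2, 'n': 6, 'p': 2, 'i': 4}
env['w'] = env['n']+1 = 7 → {'c': 2, 'n': 6, 'p': 2, 'i': 4, 'w': 7}
env['m'] = env['w']+2 = 9 → {'c': 2, 'n': 6, 'p': 2, 'i': 4, 'w': 7, 'm': 9}
env['y'] = 7 → {'c': 2, 'n': 6, 'p': 2, 'i': 4, 'w': 7, 'm': 9, 'y': 7}
env['w'] = 7 → {'c': 2, 'n': 6, 'p': 2, 'i': 4, 'w': 7, 'm': 9, 'y': 7}
env['a'] = env['y']+3 = 10 → {'c': 2, 'n': 6, 'p': 2, 'i': 4, 'w': 7, 'm': 9, 'y': 7, 'a': 10}

{'c': 2, 'n': 6, 'p': 2, 'i': 4, 'w': 7, 'm': 9, 'y': 7, 'a': 10}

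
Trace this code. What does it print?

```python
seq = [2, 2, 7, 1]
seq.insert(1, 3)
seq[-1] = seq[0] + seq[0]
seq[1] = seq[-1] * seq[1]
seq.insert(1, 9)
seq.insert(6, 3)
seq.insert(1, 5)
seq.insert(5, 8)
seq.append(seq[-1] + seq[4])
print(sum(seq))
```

insert 3 at 1 → [2, 3, 2, 7, 1]
seq[-1] = seq[0]+seq[0] = 2+2 = 4 → [2, 3, 2, 7, 4]
seq[1] = seq[-1]*seq[1] = 4*3 = 12 → [2, 12, 2, 7, 4]
insert 9 at 1 → [2, 9, 12, 2, 7, 4]
insert 3 at 6 → [2, 9, 12, 2, 7, 4, 3]
insert 5 at 1 → [2, 5, 9, 12, 2, 7, 4, 3]
insert 8 at 5 → [2, 5, 9, 12, 2, 8, 7, 4, 3]
append seq[-1]+seq[4] = 3+2 = 5 → [2, 5, 9, 12, 2, 8, 7, 4, 3, 5]
sum = 57

57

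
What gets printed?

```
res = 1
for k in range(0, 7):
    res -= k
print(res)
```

-20

k=0: res = 1-0 = 1
k=1: res = 1-1 = 0
k=2: res = 0-2 = -2
k=3: res = (-2)-3 = -5
k=4: res = (-5)-4 = -9
k=5: res = (-9)-5 = -14
k=6: res = (-14)-6 = -20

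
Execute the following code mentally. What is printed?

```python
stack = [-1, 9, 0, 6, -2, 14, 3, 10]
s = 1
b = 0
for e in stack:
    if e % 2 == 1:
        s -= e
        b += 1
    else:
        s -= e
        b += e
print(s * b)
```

-1178

e=-1: odd, s = 1-(-1) = 2; b=1
e=9: odd, s = 2-9 = -7; b=2
e=0: not odd, s = (-7)-0 = -7; b=2
e=6: not odd, s = (-7)-6 = -13; b=8
e=-2: not odd, s = (-13)-(-2) = -11; b=6
e=14: not odd, s = (-11)-14 = -25; b=20
e=3: odd, s = (-25)-3 = -28; b=21
e=10: not odd, s = (-28)-10 = -38; b=31
s*b = (-38)*31 = -1178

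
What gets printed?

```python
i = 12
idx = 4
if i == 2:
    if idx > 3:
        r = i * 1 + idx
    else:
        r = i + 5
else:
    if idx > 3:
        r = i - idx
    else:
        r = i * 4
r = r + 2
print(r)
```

10

i=12, idx=4
i == 2 is False; idx > 3 is True
→ r = i - idx = 8
r = 8+2 = 10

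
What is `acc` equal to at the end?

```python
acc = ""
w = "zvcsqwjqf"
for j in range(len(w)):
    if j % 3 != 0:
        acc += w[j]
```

j=0: skip
j=1: add 'v' → 'v'
j=2: add 'c' → 'vc'
j=3: skip
j=4: add 'q' → 'vcq'
j=5: add 'w' → 'vcqw'
j=6: skip
j=7: add 'q' → 'vcqwq'
j=8: add 'f' → 'vcqwqf'

'vcqwqf'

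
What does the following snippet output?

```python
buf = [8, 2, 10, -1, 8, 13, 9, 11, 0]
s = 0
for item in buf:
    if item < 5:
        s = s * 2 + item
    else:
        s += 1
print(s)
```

26

item=8: not <5, s = 0+1 = 1
item=2: <5, s = 1*2+2 = 4
item=10: not <5, s = 4+1 = 5
item=-1: <5, s = 5*2+(-1) = 9
item=8: not <5, s = 9+1 = 10
item=13: not <5, s = 10+1 = 11
item=9: not <5, s = 11+1 = 12
item=11: not <5, s = 12+1 = 13
item=0: <5, s = 13*2+0 = 26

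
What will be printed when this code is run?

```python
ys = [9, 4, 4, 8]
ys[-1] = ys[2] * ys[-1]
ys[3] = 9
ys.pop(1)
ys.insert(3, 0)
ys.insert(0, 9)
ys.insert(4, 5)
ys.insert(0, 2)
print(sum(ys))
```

ys[-1] = ys[2]*ys[-1] = 4*8 = 32 → [9, 4, 4, 32]
ys[3] = 9 → [9, 4, 4, 9]
pop(1) removes 4 → [9, 4, 9]
insert 0 at 3 → [9, 4, 9, 0]
insert 9 at 0 → [9, 9, 4, 9, 0]
insert 5 at 4 → [9, 9, 4, 9, 5, 0]
insert 2 at 0 → [2, 9, 9, 4, 9, 5, 0]
sum = 38

38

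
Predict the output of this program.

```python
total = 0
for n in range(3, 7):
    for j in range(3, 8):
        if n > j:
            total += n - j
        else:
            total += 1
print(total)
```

24

n=3,j=3: not 3>3, total = 0+1 = 1
n=3,j=4: not 3>4, total = 1+1 = 2
n=3,j=5: not 3>5, total = 2+1 = 3
n=3,j=6: not 3>6, total = 3+1 = 4
n=3,j=7: not 3>7, total = 4+1 = 5
n=4,j=3: 4>3, total = 5+1 = 6
n=4,j=4: not 4>4, total = 6+1 = 7
n=4,j=5: not 4>5, total = 7+1 = 8
n=4,j=6: not 4>6, total = 8+1 = 9
n=4,j=7: not 4>7, total = 9+1 = 10
n=5,j=3: 5>3, total = 10+2 = 12
n=5,j=4: 5>4, total = 12+1 = 13
n=5,j=5: not 5>5, total = 13+1 = 14
n=5,j=6: not 5>6, total = 14+1 = 15
n=5,j=7: not 5>7, total = 15+1 = 16
n=6,j=3: 6>3, total = 16+3 = 19
n=6,j=4: 6>4, total = 19+2 = 21
n=6,j=5: 6>5, total = 21+1 = 22
n=6,j=6: not 6>6, total = 22+1 = 23
n=6,j=7: not 6>7, total = 23+1 = 24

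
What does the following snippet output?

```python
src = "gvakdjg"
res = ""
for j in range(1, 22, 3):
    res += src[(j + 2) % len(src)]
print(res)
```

j=1: add src[3]='k' → 'k'
j=4: add src[6]='g' → 'kg'
j=7: add src[2]='a' → 'kga'
j=10: add src[5]='j' → 'kgaj'
j=13: add src[1]='v' → 'kgajv'
j=16: add src[4]='d' → 'kgajvd'
j=19: add src[0]='g' → 'kgajvdg'

kgajvdg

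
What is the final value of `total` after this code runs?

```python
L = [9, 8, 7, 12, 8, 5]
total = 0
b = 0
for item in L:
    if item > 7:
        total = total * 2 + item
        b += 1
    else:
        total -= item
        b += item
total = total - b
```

item=9: >7, total = 0*2+9 = 9; b=1
item=8: >7, total = 9*2+8 = 26; b=2
item=7: not >7, total = 26-7 = 19; b=9
item=12: >7, total = 19*2+12 = 50; b=10
item=8: >7, total = 50*2+8 = 108; b=11
item=5: not >7, total = 108-5 = 103; b=16
total-b = 103-16 = 87

87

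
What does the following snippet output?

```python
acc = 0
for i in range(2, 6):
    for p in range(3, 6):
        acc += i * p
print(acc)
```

i=2,p=3: acc = 0+6 = 6
i=2,p=4: acc = 6+8 = 14
i=2,p=5: acc = 14+10 = 24
i=3,p=3: acc = 24+9 = 33
i=3,p=4: acc = 33+12 = 45
i=3,p=5: acc = 45+15 = 60
i=4,p=3: acc = 60+12 = 72
i=4,p=4: acc = 72+16 = 88
i=4,p=5: acc = 88+20 = 108
i=5,p=3: acc = 108+15 = 123
i=5,p=4: acc = 123+20 = 143
i=5,p=5: acc = 143+25 = 168

168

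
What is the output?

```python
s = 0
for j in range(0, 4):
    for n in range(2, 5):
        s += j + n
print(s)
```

j=0,n=2: s = 0+2 = 2
j=0,n=3: s = 2+3 = 5
j=0,n=4: s = 5+4 = 9
j=1,n=2: s = 9+3 = 12
j=1,n=3: s = 12+4 = 16
j=1,n=4: s = 16+5 = 21
j=2,n=2: s = 21+4 = 25
j=2,n=3: s = 25+5 = 30
j=2,n=4: s = 30+6 = 36
j=3,n=2: s = 36+5 = 41
j=3,n=3: s = 41+6 = 47
j=3,n=4: s = 47+7 = 54

54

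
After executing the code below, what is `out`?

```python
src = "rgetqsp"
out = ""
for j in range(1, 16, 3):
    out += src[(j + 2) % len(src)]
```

j=1: add src[3]='t' → 't'
j=4: add src[6]='p' → 'tp'
j=7: add src[2]='e' → 'tpe'
j=10: add src[5]='s' → 'tpes'
j=13: add src[1]='g' → 'tpesg'

'tpesg'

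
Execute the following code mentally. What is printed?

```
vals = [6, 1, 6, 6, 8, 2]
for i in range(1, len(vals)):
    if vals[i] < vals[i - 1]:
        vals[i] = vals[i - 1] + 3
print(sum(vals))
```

81

i=1: 1<6, vals[1] = 6+3 = 9 → [6, 9, 6, 6, 8, 2]
i=2: 6<9, vals[2] = 9+3 = 12 → [6, 9, 12, 6, 8, 2]
i=3: 6<12, vals[3] = 12+3 = 15 → [6, 9, 12, 15, 8, 2]
i=4: 8<15, vals[4] = 15+3 = 18 → [6, 9, 12, 15, 18, 2]
i=5: 2<18, vals[5] = 18+3 = 21 → [6, 9, 12, 15, 18, 21]
sum = 81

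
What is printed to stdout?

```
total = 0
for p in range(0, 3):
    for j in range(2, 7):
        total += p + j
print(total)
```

75

p=0,j=2: total = 0+2 = 2
p=0,j=3: total = 2+3 = 5
p=0,j=4: total = 5+4 = 9
p=0,j=5: total = 9+5 = 14
p=0,j=6: total = 14+6 = 20
p=1,j=2: total = 20+3 = 23
p=1,j=3: total = 23+4 = 27
p=1,j=4: total = 27+5 = 32
p=1,j=5: total = 32+6 = 38
p=1,j=6: total = 38+7 = 45
p=2,j=2: total = 45+4 = 49
p=2,j=3: total = 49+5 = 54
p=2,j=4: total = 54+6 = 60
p=2,j=5: total = 60+7 = 67
p=2,j=6: total = 67+8 = 75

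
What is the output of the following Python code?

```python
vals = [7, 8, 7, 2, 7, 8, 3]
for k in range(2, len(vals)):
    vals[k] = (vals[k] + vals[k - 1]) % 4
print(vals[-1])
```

k=2: vals[2] = (7+8)%4 = 3 → [7, 8, 3, 2, 7, 8, 3]
k=3: vals[3] = (2+3)%4 = 1 → [7, 8, 3, 1, 7, 8, 3]
k=4: vals[4] = (7+1)%4 = 0 → [7, 8, 3, 1, 0, 8, 3]
k=5: vals[5] = (8+0)%4 = 0 → [7, 8, 3, 1, 0, 0, 3]
k=6: vals[6] = (3+0)%4 = 3 → [7, 8, 3, 1, 0, 0, 3]

3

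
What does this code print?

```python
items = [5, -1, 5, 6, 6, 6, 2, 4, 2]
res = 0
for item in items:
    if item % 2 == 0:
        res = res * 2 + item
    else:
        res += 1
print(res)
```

item=5: not even, res = 0+1 = 1
item=-1: not even, res = 1+1 = 2
item=5: not even, res = 2+1 = 3
item=6: even, res = 3*2+6 = 12
item=6: even, res = 12*2+6 = 30
item=6: even, res = 30*2+6 = 66
item=2: even, res = 66*2+2 = 134
item=4: even, res = 134*2+4 = 272
item=2: even, res = 272*2+2 = 546

546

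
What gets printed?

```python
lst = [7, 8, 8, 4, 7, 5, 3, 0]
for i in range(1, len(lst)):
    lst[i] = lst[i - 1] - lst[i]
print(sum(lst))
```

-117

i=1: lst[1] = 7-8 = -1 → [7, -1, 8, 4, 7, 5, 3, 0]
i=2: lst[2] = (-1)-8 = -9 → [7, -1, -9, 4, 7, 5, 3, 0]
i=3: lst[3] = (-9)-4 = -13 → [7, -1, -9, -13, 7, 5, 3, 0]
i=4: lst[4] = (-13)-7 = -20 → [7, -1, -9, -13, -20, 5, 3, 0]
i=5: lst[5] = (-20)-5 = -25 → [7, -1, -9, -13, -20, -25, 3, 0]
i=6: lst[6] = (-25)-3 = -28 → [7, -1, -9, -13, -20, -25, -28, 0]
i=7: lst[7] = (-28)-0 = -28 → [7, -1, -9, -13, -20, -25, -28, -28]
sum = -117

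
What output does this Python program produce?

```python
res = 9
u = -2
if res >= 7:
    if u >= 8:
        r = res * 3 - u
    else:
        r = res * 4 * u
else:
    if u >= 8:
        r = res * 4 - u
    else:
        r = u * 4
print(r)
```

res=9, u=-2
res >= 7 is True; u >= 8 is False
→ r = res * 4 * u = -72

-72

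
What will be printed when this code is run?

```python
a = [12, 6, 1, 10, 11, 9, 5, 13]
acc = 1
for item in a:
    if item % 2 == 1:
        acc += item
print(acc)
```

40

item=12: not odd
item=6: not odd
item=1: odd, acc = 1+1 = 2
item=10: not odd
item=11: odd, acc = 2+11 = 13
item=9: odd, acc = 13+9 = 22
item=5: odd, acc = 22+5 = 27
item=13: odd, acc = 27+13 = 40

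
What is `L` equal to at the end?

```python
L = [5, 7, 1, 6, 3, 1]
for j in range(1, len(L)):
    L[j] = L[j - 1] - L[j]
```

j=1: L[1] = 5-7 = -2 → [5, -2, 1, 6, 3, 1]
j=2: L[2] = (-2)-1 = -3 → [5, -2, -3, 6, 3, 1]
j=3: L[3] = (-3)-6 = -9 → [5, -2, -3, -9, 3, 1]
j=4: L[4] = (-9)-3 = -12 → [5, -2, -3, -9, -12, 1]
j=5: L[5] = (-12)-1 = -13 → [5, -2, -3, -9, -12, -13]

[5, -2, -3, -9, -12, -13]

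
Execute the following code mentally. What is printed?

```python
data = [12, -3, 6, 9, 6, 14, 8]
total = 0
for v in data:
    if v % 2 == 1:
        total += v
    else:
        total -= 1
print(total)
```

1

v=12: not odd, total = 0-1 = -1
v=-3: odd, total = (-1)+(-3) = -4
v=6: not odd, total = (-4)-1 = -5
v=9: odd, total = (-5)+9 = 4
v=6: not odd, total = 4-1 = 3
v=14: not odd, total = 3-1 = 2
v=8: not odd, total = 2-1 = 1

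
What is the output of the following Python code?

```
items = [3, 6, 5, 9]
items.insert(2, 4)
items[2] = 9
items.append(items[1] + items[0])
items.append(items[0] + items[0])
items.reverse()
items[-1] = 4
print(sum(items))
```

48

insert 4 at 2 → [3, 6, 4, 5, 9]
items[2] = 9 → [3, 6, 9, 5, 9]
append items[1]+items[0] = 6+3 = 9 → [3, 6, 9, 5, 9, 9]
append items[0]+items[0] = 3+3 = 6 → [3, 6, 9, 5, 9, 9, 6]
reverse → [6, 9, 9, 5, 9, 6, 3]
items[-1] = 4 → [6, 9, 9, 5, 9, 6, 4]
sum = 48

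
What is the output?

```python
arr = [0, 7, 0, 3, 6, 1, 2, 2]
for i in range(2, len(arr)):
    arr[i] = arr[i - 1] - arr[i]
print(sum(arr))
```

i=2: arr[2] = 7-0 = 7 → [0, 7, 7, 3, 6, 1, 2, 2]
i=3: arr[3] = 7-3 = 4 → [0, 7, 7, 4, 6, 1, 2, 2]
i=4: arr[4] = 4-6 = -2 → [0, 7, 7, 4, -2, 1, 2, 2]
i=5: arr[5] = (-2)-1 = -3 → [0, 7, 7, 4, -2, -3, 2, 2]
i=6: arr[6] = (-3)-2 = -5 → [0, 7, 7, 4, -2, -3, -5, 2]
i=7: arr[7] = (-5)-2 = -7 → [0, 7, 7, 4, -2, -3, -5, -7]
sum = 1

1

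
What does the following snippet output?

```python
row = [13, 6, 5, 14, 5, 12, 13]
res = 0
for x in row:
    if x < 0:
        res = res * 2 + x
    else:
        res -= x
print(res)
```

-68

x=13: not <0, res = 0-13 = -13
x=6: not <0, res = (-13)-6 = -19
x=5: not <0, res = (-19)-5 = -24
x=14: not <0, res = (-24)-14 = -38
x=5: not <0, res = (-38)-5 = -43
x=12: not <0, res = (-43)-12 = -55
x=13: not <0, res = (-55)-13 = -68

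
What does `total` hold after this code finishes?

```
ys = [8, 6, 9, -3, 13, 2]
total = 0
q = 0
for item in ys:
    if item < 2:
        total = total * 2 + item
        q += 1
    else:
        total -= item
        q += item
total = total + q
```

item=8: not <2, total = 0-8 = -8; q=8
item=6: not <2, total = (-8)-6 = -14; q=14
item=9: not <2, total = (-14)-9 = -23; q=23
item=-3: <2, total = (-23)*2+(-3) = -49; q=24
item=13: not <2, total = (-49)-13 = -62; q=37
item=2: not <2, total = (-62)-2 = -64; q=39
total+q = (-64)+39 = -25

-25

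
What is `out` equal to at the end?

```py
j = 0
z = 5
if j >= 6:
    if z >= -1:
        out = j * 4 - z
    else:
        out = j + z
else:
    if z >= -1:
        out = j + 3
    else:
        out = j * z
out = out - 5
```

j=0, z=5
j >= 6 is False; z >= -1 is True
→ out = j + 3 = 3
out = 3-5 = -2

-2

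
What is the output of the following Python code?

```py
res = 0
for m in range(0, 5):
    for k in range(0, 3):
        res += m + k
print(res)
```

45

m=0,k=0: res = 0+0 = 0
m=0,k=1: res = 0+1 = 1
m=0,k=2: res = 1+2 = 3
m=1,k=0: res = 3+1 = 4
m=1,k=1: res = 4+2 = 6
m=1,k=2: res = 6+3 = 9
m=2,k=0: res = 9+2 = 11
m=2,k=1: res = 11+3 = 14
m=2,k=2: res = 14+4 = 18
m=3,k=0: res = 18+3 = 21
m=3,k=1: res = 21+4 = 25
m=3,k=2: res = 25+5 = 30
m=4,k=0: res = 30+4 = 34
m=4,k=1: res = 34+5 = 39
m=4,k=2: res = 39+6 = 45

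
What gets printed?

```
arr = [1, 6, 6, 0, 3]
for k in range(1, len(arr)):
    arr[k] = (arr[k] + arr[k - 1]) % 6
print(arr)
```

[1, 1, 1, 1, 4]

k=1: arr[1] = (6+1)%6 = 1 → [1, 1, 6, 0, 3]
k=2: arr[2] = (6+1)%6 = 1 → [1, 1, 1, 0, 3]
k=3: arr[3] = (0+1)%6 = 1 → [1, 1, 1, 1, 3]
k=4: arr[4] = (3+1)%6 = 4 → [1, 1, 1, 1, 4]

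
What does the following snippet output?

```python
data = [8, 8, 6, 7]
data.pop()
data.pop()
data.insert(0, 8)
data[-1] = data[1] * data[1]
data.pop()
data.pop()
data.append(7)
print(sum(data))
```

pop() removes 7 → [8, 8, 6]
pop() removes 6 → [8, 8]
insert 8 at 0 → [8, 8, 8]
data[-1] = data[1]*data[1] = 8*8 = 64 → [8, 8, 64]
pop() removes 64 → [8, 8]
pop() removes 8 → [8]
append 7 → [8, 7]
sum = 15

15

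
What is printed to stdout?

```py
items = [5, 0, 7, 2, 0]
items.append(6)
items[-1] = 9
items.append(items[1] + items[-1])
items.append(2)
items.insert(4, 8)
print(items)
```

append 6 → [5, 0, 7, 2, 0, 6]
items[-1] = 9 → [5, 0, 7, 2, 0, 9]
append items[1]+items[-1] = 0+9 = 9 → [5, 0, 7, 2, 0, 9, 9]
append 2 → [5, 0, 7, 2, 0, 9, 9, 2]
insert 8 at 4 → [5, 0, 7, 2, 8, 0, 9, 9, 2]

[5, 0, 7, 2, 8, 0, 9, 9, 2]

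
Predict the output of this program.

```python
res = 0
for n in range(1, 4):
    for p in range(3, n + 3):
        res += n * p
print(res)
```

n=1,p=3: res = 0+3 = 3
n=2,p=3: res = 3+6 = 9
n=2,p=4: res = 9+8 = 17
n=3,p=3: res = 17+9 = 26
n=3,p=4: res = 26+12 = 38
n=3,p=5: res = 38+15 = 53

53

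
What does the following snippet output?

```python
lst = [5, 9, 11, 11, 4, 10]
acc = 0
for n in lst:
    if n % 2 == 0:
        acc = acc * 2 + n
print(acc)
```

18

n=5: not even
n=9: not even
n=11: not even
n=11: not even
n=4: even, acc = 0*2+4 = 4
n=10: even, acc = 4*2+10 = 18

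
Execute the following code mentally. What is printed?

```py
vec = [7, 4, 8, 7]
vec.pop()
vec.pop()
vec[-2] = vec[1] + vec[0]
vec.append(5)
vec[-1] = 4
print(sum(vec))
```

19

pop() removes 7 → [7, 4, 8]
pop() removes 8 → [7, 4]
vec[-2] = vec[1]+vec[0] = 4+7 = 11 → [11, 4]
append 5 → [11, 4, 5]
vec[-1] = 4 → [11, 4, 4]
sum = 19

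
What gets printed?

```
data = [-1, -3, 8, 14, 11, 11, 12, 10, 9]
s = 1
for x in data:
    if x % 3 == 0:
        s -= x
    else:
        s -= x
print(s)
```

-70

x=-1: not %3==0, s = 1-(-1) = 2
x=-3: %3==0, s = 2-(-3) = 5
x=8: not %3==0, s = 5-8 = -3
x=14: not %3==0, s = (-3)-14 = -17
x=11: not %3==0, s = (-17)-11 = -28
x=11: not %3==0, s = (-28)-11 = -39
x=12: %3==0, s = (-39)-12 = -51
x=10: not %3==0, s = (-51)-10 = -61
x=9: %3==0, s = (-61)-9 = -70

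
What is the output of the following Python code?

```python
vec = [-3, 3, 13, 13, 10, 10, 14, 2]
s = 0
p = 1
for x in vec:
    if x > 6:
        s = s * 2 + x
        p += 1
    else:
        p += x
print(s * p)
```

x=-3: not >6; p=-2
x=3: not >6; p=1
x=13: >6, s = 0*2+13 = 13; p=2
x=13: >6, s = 13*2+13 = 39; p=3
x=10: >6, s = 39*2+10 = 88; p=4
x=10: >6, s = 88*2+10 = 186; p=5
x=14: >6, s = 186*2+14 = 386; p=6
x=2: not >6; p=8
s*p = 386*8 = 3088

3088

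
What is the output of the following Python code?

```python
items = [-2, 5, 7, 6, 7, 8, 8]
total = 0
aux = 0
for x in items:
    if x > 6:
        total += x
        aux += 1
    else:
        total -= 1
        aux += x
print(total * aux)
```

x=-2: not >6, total = 0-1 = -1; aux=-2
x=5: not >6, total = (-1)-1 = -2; aux=3
x=7: >6, total = (-2)+7 = 5; aux=4
x=6: not >6, total = 5-1 = 4; aux=10
x=7: >6, total = 4+7 = 11; aux=11
x=8: >6, total = 11+8 = 19; aux=12
x=8: >6, total = 19+8 = 27; aux=13
total*aux = 27*13 = 351

351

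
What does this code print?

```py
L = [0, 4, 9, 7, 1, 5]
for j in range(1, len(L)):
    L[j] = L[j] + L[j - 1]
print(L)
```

j=1: L[1] = 4+0 = 4 → [0, 4, 9, 7, 1, 5]
j=2: L[2] = 9+4 = 13 → [0, 4, 13, 7, 1, 5]
j=3: L[3] = 7+13 = 20 → [0, 4, 13, 20, 1, 5]
j=4: L[4] = 1+20 = 21 → [0, 4, 13, 20, 21, 5]
j=5: L[5] = 5+21 = 26 → [0, 4, 13, 20, 21, 26]

[0, 4, 13, 20, 21, 26]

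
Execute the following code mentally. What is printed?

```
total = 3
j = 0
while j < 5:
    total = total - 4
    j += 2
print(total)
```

-9

j=0: total = 3-4 = -1
j=2: total = (-1)-4 = -5
j=4: total = (-5)-4 = -9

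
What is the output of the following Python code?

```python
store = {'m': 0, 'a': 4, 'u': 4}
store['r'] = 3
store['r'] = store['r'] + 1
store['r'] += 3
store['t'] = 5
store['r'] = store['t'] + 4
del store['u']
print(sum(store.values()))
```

store['r'] = 3 → {'m': 0, 'a': 4, 'u': 4, 'r': 3}
store['r'] = store['r']+1 = 4 → {'m': 0, 'a': 4, 'u': 4, 'r': 4}
store['r'] = 4+3 = 7 → {'m': 0, 'a': 4, 'u': 4, 'r': 7}
store['t'] = 5 → {'m': 0, 'a': 4, 'u': 4, 'r': 7, 't': 5}
store['r'] = store['t']+4 = 9 → {'m': 0, 'a': 4, 'u': 4, 'r': 9, 't': 5}
del 'u' → {'m': 0, 'a': 4, 'r': 9, 't': 5}
sum of values = 18

18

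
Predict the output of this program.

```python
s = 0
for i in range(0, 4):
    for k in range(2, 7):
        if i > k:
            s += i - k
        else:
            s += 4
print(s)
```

i=0,k=2: not 0>2, s = 0+4 = 4
i=0,k=3: not 0>3, s = 4+4 = 8
i=0,k=4: not 0>4, s = 8+4 = 12
i=0,k=5: not 0>5, s = 12+4 = 16
i=0,k=6: not 0>6, s = 16+4 = 20
i=1,k=2: not 1>2, s = 20+4 = 24
i=1,k=3: not 1>3, s = 24+4 = 28
i=1,k=4: not 1>4, s = 28+4 = 32
i=1,k=5: not 1>5, s = 32+4 = 36
i=1,k=6: not 1>6, s = 36+4 = 40
i=2,k=2: not 2>2, s = 40+4 = 44
i=2,k=3: not 2>3, s = 44+4 = 48
i=2,k=4: not 2>4, s = 48+4 = 52
i=2,k=5: not 2>5, s = 52+4 = 56
i=2,k=6: not 2>6, s = 56+4 = 60
i=3,k=2: 3>2, s = 60+1 = 61
i=3,k=3: not 3>3, s = 61+4 = 65
i=3,k=4: not 3>4, s = 65+4 = 69
i=3,k=5: not 3>5, s = 69+4 = 73
i=3,k=6: not 3>6, s = 73+4 = 77

77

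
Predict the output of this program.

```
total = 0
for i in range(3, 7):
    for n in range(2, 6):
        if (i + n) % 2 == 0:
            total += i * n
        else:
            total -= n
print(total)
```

96

i=3,n=2: odd sum, total = 0-2 = -2
i=3,n=3: even sum, total = (-2)+9 = 7
i=3,n=4: odd sum, total = 7-4 = 3
i=3,n=5: even sum, total = 3+15 = 18
i=4,n=2: even sum, total = 18+8 = 26
i=4,n=3: odd sum, total = 26-3 = 23
i=4,n=4: even sum, total = 23+16 = 39
i=4,n=5: odd sum, total = 39-5 = 34
i=5,n=2: odd sum, total = 34-2 = 32
i=5,n=3: even sum, total = 32+15 = 47
i=5,n=4: odd sum, total = 47-4 = 43
i=5,n=5: even sum, total = 43+25 = 68
i=6,n=2: even sum, total = 68+12 = 80
i=6,n=3: odd sum, total = 80-3 = 77
i=6,n=4: even sum, total = 77+24 = 101
i=6,n=5: odd sum, total = 101-5 = 96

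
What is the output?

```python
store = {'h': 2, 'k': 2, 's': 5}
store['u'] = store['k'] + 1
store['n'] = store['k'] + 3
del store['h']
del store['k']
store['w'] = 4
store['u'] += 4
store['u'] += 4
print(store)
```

{'s': 5, 'u': 11, 'n': 5, 'w': 4}

store['u'] = store['k']+1 = 3 → {'h': 2, 'k': 2, 's': 5, 'u': 3}
store['n'] = store['k']+3 = 5 → {'h': 2, 'k': 2, 's': 5, 'u': 3, 'n': 5}
del 'h' → {'k': 2, 's': 5, 'u': 3, 'n': 5}
del 'k' → {'s': 5, 'u': 3, 'n': 5}
store['w'] = 4 → {'s': 5, 'u': 3, 'n': 5, 'w': 4}
store['u'] = 3+4 = 7 → {'s': 5, 'u': 7, 'n': 5, 'w': 4}
store['u'] = 7+4 = 11 → {'s': 5, 'u': 11, 'n': 5, 'w': 4}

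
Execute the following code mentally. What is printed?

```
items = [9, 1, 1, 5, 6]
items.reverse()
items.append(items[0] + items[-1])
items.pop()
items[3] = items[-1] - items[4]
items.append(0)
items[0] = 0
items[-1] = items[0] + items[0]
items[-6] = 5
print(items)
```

[5, 5, 1, 0, 9, 0]

reverse → [6, 5, 1, 1, 9]
append items[0]+items[-1] = 6+9 = 15 → [6, 5, 1, 1, 9, 15]
pop() removes 15 → [6, 5, 1, 1, 9]
items[3] = items[-1]-items[4] = 9-9 = 0 → [6, 5, 1, 0, 9]
append 0 → [6, 5, 1, 0, 9, 0]
items[0] = 0 → [0, 5, 1, 0, 9, 0]
items[-1] = items[0]+items[0] = 0+0 = 0 → [0, 5, 1, 0, 9, 0]
items[-6] = 5 → [5, 5, 1, 0, 9, 0]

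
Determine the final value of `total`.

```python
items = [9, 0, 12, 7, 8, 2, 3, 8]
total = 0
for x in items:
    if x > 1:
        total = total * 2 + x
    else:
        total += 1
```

1222

x=9: >1, total = 0*2+9 = 9
x=0: not >1, total = 9+1 = 10
x=12: >1, total = 10*2+12 = 32
x=7: >1, total = 32*2+7 = 71
x=8: >1, total = 71*2+8 = 150
x=2: >1, total = 150*2+2 = 302
x=3: >1, total = 302*2+3 = 607
x=8: >1, total = 607*2+8 = 1222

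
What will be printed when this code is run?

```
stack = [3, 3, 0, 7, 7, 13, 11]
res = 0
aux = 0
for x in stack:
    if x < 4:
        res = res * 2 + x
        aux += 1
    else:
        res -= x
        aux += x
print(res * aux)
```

x=3: <4, res = 0*2+3 = 3; aux=1
x=3: <4, res = 3*2+3 = 9; aux=2
x=0: <4, res = 9*2+0 = 18; aux=3
x=7: not <4, res = 18-7 = 11; aux=10
x=7: not <4, res = 11-7 = 4; aux=17
x=13: not <4, res = 4-13 = -9; aux=30
x=11: not <4, res = (-9)-11 = -20; aux=41
res*aux = (-20)*41 = -820

-820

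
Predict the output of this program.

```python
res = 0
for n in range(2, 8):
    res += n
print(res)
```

n=2: res = 0+2 = 2
n=3: res = 2+3 = 5
n=4: res = 5+4 = 9
n=5: res = 9+5 = 14
n=6: res = 14+6 = 20
n=7: res = 20+7 = 27

27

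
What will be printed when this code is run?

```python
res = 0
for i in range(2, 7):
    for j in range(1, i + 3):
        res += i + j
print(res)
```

240

i=2,j=1: res = 0+3 = 3
i=2,j=2: res = 3+4 = 7
i=2,j=3: res = 7+5 = 12
i=2,j=4: res = 12+6 = 18
i=3,j=1: res = 18+4 = 22
i=3,j=2: res = 22+5 = 27
i=3,j=3: res = 27+6 = 33
i=3,j=4: res = 33+7 = 40
i=3,j=5: res = 40+8 = 48
i=4,j=1: res = 48+5 = 53
i=4,j=2: res = 53+6 = 59
i=4,j=3: res = 59+7 = 66
i=4,j=4: res = 66+8 = 74
i=4,j=5: res = 74+9 = 83
i=4,j=6: res = 83+10 = 93
i=5,j=1: res = 93+6 = 99
i=5,j=2: res = 99+7 = 106
i=5,j=3: res = 106+8 = 114
i=5,j=4: res = 114+9 = 123
i=5,j=5: res = 123+10 = 133
i=5,j=6: res = 133+11 = 144
i=5,j=7: res = 144+12 = 156
i=6,j=1: res = 156+7 = 163
i=6,j=2: res = 163+8 = 171
i=6,j=3: res = 171+9 = 180
i=6,j=4: res = 180+10 = 190
i=6,j=5: res = 190+11 = 201
i=6,j=6: res = 201+12 = 213
i=6,j=7: res = 213+13 = 226
i=6,j=8: res = 226+14 = 240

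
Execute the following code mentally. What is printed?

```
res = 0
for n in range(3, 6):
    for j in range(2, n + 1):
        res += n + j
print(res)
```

n=3,j=2: res = 0+5 = 5
n=3,j=3: res = 5+6 = 11
n=4,j=2: res = 11+6 = 17
n=4,j=3: res = 17+7 = 24
n=4,j=4: res = 24+8 = 32
n=5,j=2: res = 32+7 = 39
n=5,j=3: res = 39+8 = 47
n=5,j=4: res = 47+9 = 56
n=5,j=5: res = 56+10 = 66

66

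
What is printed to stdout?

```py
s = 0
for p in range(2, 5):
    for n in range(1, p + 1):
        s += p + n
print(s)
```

48

p=2,n=1: s = 0+3 = 3
p=2,n=2: s = 3+4 = 7
p=3,n=1: s = 7+4 = 11
p=3,n=2: s = 11+5 = 16
p=3,n=3: s = 16+6 = 22
p=4,n=1: s = 22+5 = 27
p=4,n=2: s = 27+6 = 33
p=4,n=3: s = 33+7 = 40
p=4,n=4: s = 40+8 = 48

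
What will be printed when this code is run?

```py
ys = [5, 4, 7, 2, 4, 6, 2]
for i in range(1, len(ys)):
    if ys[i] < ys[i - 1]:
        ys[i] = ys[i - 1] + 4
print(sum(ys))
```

119

i=1: 4<5, ys[1] = 5+4 = 9 → [5, 9, 7, 2, 4, 6, 2]
i=2: 7<9, ys[2] = 9+4 = 13 → [5, 9, 13, 2, 4, 6, 2]
i=3: 2<13, ys[3] = 13+4 = 17 → [5, 9, 13, 17, 4, 6, 2]
i=4: 4<17, ys[4] = 17+4 = 21 → [5, 9, 13, 17, 21, 6, 2]
i=5: 6<21, ys[5] = 21+4 = 25 → [5, 9, 13, 17, 21, 25, 2]
i=6: 2<25, ys[6] = 25+4 = 29 → [5, 9, 13, 17, 21, 25, 29]
sum = 119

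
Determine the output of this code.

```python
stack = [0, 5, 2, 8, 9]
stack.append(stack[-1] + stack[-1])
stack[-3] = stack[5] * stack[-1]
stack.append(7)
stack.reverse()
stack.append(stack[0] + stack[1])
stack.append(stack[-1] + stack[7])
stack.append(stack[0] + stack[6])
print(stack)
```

append stack[-1]+stack[-1] = 9+9 = 18 → [0, 5, 2, 8, 9, 18]
stack[-3] = stack[5]*stack[-1] = 18*18 = 324 → [0, 5, 2, 324, 9, 18]
append 7 → [0, 5, 2, 324, 9, 18, 7]
reverse → [7, 18, 9, 324, 2, 5, 0]
append stack[0]+stack[1] = 7+18 = 25 → [7, 18, 9, 324, 2, 5, 0, 25]
append stack[-1]+stack[7] = 25+25 = 50 → [7, 18, 9, 324, 2, 5, 0, 25, 50]
append stack[0]+stack[6] = 7+0 = 7 → [7, 18, 9, 324, 2, 5, 0, 25, 50, 7]

[7, 18, 9, 324, 2, 5, 0, 25, 50, 7]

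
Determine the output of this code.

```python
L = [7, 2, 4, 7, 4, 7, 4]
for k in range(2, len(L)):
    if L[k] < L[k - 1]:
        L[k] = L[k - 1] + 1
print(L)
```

k=2: 4>=2, unchanged → [7, 2, 4, 7, 4, 7, 4]
k=3: 7>=4, unchanged → [7, 2, 4, 7, 4, 7, 4]
k=4: 4<7, L[4] = 7+1 = 8 → [7, 2, 4, 7, 8, 7, 4]
k=5: 7<8, L[5] = 8+1 = 9 → [7, 2, 4, 7, 8, 9, 4]
k=6: 4<9, L[6] = 9+1 = 10 → [7, 2, 4, 7, 8, 9, 10]

[7, 2, 4, 7, 8, 9, 10]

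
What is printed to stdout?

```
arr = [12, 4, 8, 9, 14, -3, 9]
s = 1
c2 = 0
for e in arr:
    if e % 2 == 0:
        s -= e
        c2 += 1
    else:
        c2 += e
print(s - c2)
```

e=12: even, s = 1-12 = -11; c2=1
e=4: even, s = (-11)-4 = -15; c2=2
e=8: even, s = (-15)-8 = -23; c2=3
e=9: not even; c2=12
e=14: even, s = (-23)-14 = -37; c2=13
e=-3: not even; c2=10
e=9: not even; c2=19
s-c2 = (-37)-19 = -56

-56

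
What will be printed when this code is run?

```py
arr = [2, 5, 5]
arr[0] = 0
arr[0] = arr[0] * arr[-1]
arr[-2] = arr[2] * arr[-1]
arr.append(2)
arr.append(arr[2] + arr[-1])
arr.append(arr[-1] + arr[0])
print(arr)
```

[0, 25, 5, 2, 7, 7]

arr[0] = 0 → [0, 5, 5]
arr[0] = arr[0]*arr[-1] = 0*5 = 0 → [0, 5, 5]
arr[-2] = arr[2]*arr[-1] = 5*5 = 25 → [0, 25, 5]
append 2 → [0, 25, 5, 2]
append arr[2]+arr[-1] = 5+2 = 7 → [0, 25, 5, 2, 7]
append arr[-1]+arr[0] = 7+0 = 7 → [0, 25, 5, 2, 7, 7]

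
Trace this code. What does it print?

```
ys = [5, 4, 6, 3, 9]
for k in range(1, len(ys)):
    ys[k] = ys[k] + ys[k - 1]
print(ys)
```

[5, 9, 15, 18, 27]

k=1: ys[1] = 4+5 = 9 → [5, 9, 6, 3, 9]
k=2: ys[2] = 6+9 = 15 → [5, 9, 15, 3, 9]
k=3: ys[3] = 3+15 = 18 → [5, 9, 15, 18, 9]
k=4: ys[4] = 9+18 = 27 → [5, 9, 15, 18, 27]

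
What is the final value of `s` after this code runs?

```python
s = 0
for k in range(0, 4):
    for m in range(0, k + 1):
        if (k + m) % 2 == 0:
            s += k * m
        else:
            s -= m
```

k=0,m=0: even sum, s = 0+0 = 0
k=1,m=0: odd sum, s = 0-0 = 0
k=1,m=1: even sum, s = 0+1 = 1
k=2,m=0: even sum, s = 1+0 = 1
k=2,m=1: odd sum, s = 1-1 = 0
k=2,m=2: even sum, s = 0+4 = 4
k=3,m=0: odd sum, s = 4-0 = 4
k=3,m=1: even sum, s = 4+3 = 7
k=3,m=2: odd sum, s = 7-2 = 5
k=3,m=3: even sum, s = 5+9 = 14

14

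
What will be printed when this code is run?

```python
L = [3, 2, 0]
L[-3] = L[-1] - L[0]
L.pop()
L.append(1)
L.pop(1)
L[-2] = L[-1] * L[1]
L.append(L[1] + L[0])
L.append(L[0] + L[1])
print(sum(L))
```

6

L[-3] = L[-1]-L[0] = 0-3 = -3 → [-3, 2, 0]
pop() removes 0 → [-3, 2]
append 1 → [-3, 2, 1]
pop(1) removes 2 → [-3, 1]
L[-2] = L[-1]*L[1] = 1*1 = 1 → [1, 1]
append L[1]+L[0] = 1+1 = 2 → [1, 1, 2]
append L[0]+L[1] = 1+1 = 2 → [1, 1, 2, 2]
sum = 6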